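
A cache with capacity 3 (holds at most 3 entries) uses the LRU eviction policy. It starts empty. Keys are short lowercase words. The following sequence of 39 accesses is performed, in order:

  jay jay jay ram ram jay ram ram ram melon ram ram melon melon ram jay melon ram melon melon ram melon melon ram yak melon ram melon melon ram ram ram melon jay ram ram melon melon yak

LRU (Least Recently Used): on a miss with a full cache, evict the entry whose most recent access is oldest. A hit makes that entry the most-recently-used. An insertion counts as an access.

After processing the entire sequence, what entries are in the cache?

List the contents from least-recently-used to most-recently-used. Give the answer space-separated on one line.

LRU simulation (capacity=3):
  1. access jay: MISS. Cache (LRU->MRU): [jay]
  2. access jay: HIT. Cache (LRU->MRU): [jay]
  3. access jay: HIT. Cache (LRU->MRU): [jay]
  4. access ram: MISS. Cache (LRU->MRU): [jay ram]
  5. access ram: HIT. Cache (LRU->MRU): [jay ram]
  6. access jay: HIT. Cache (LRU->MRU): [ram jay]
  7. access ram: HIT. Cache (LRU->MRU): [jay ram]
  8. access ram: HIT. Cache (LRU->MRU): [jay ram]
  9. access ram: HIT. Cache (LRU->MRU): [jay ram]
  10. access melon: MISS. Cache (LRU->MRU): [jay ram melon]
  11. access ram: HIT. Cache (LRU->MRU): [jay melon ram]
  12. access ram: HIT. Cache (LRU->MRU): [jay melon ram]
  13. access melon: HIT. Cache (LRU->MRU): [jay ram melon]
  14. access melon: HIT. Cache (LRU->MRU): [jay ram melon]
  15. access ram: HIT. Cache (LRU->MRU): [jay melon ram]
  16. access jay: HIT. Cache (LRU->MRU): [melon ram jay]
  17. access melon: HIT. Cache (LRU->MRU): [ram jay melon]
  18. access ram: HIT. Cache (LRU->MRU): [jay melon ram]
  19. access melon: HIT. Cache (LRU->MRU): [jay ram melon]
  20. access melon: HIT. Cache (LRU->MRU): [jay ram melon]
  21. access ram: HIT. Cache (LRU->MRU): [jay melon ram]
  22. access melon: HIT. Cache (LRU->MRU): [jay ram melon]
  23. access melon: HIT. Cache (LRU->MRU): [jay ram melon]
  24. access ram: HIT. Cache (LRU->MRU): [jay melon ram]
  25. access yak: MISS, evict jay. Cache (LRU->MRU): [melon ram yak]
  26. access melon: HIT. Cache (LRU->MRU): [ram yak melon]
  27. access ram: HIT. Cache (LRU->MRU): [yak melon ram]
  28. access melon: HIT. Cache (LRU->MRU): [yak ram melon]
  29. access melon: HIT. Cache (LRU->MRU): [yak ram melon]
  30. access ram: HIT. Cache (LRU->MRU): [yak melon ram]
  31. access ram: HIT. Cache (LRU->MRU): [yak melon ram]
  32. access ram: HIT. Cache (LRU->MRU): [yak melon ram]
  33. access melon: HIT. Cache (LRU->MRU): [yak ram melon]
  34. access jay: MISS, evict yak. Cache (LRU->MRU): [ram melon jay]
  35. access ram: HIT. Cache (LRU->MRU): [melon jay ram]
  36. access ram: HIT. Cache (LRU->MRU): [melon jay ram]
  37. access melon: HIT. Cache (LRU->MRU): [jay ram melon]
  38. access melon: HIT. Cache (LRU->MRU): [jay ram melon]
  39. access yak: MISS, evict jay. Cache (LRU->MRU): [ram melon yak]
Total: 33 hits, 6 misses, 3 evictions

Answer: ram melon yak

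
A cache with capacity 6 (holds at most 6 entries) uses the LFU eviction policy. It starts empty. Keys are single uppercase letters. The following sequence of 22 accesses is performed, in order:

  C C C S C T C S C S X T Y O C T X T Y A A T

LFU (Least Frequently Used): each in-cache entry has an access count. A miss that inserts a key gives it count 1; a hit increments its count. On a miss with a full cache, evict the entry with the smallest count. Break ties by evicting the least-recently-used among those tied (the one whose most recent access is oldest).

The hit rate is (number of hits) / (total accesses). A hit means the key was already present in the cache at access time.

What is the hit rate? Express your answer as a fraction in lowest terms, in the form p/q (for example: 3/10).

LFU simulation (capacity=6):
  1. access C: MISS. Cache: [C(c=1)]
  2. access C: HIT, count now 2. Cache: [C(c=2)]
  3. access C: HIT, count now 3. Cache: [C(c=3)]
  4. access S: MISS. Cache: [S(c=1) C(c=3)]
  5. access C: HIT, count now 4. Cache: [S(c=1) C(c=4)]
  6. access T: MISS. Cache: [S(c=1) T(c=1) C(c=4)]
  7. access C: HIT, count now 5. Cache: [S(c=1) T(c=1) C(c=5)]
  8. access S: HIT, count now 2. Cache: [T(c=1) S(c=2) C(c=5)]
  9. access C: HIT, count now 6. Cache: [T(c=1) S(c=2) C(c=6)]
  10. access S: HIT, count now 3. Cache: [T(c=1) S(c=3) C(c=6)]
  11. access X: MISS. Cache: [T(c=1) X(c=1) S(c=3) C(c=6)]
  12. access T: HIT, count now 2. Cache: [X(c=1) T(c=2) S(c=3) C(c=6)]
  13. access Y: MISS. Cache: [X(c=1) Y(c=1) T(c=2) S(c=3) C(c=6)]
  14. access O: MISS. Cache: [X(c=1) Y(c=1) O(c=1) T(c=2) S(c=3) C(c=6)]
  15. access C: HIT, count now 7. Cache: [X(c=1) Y(c=1) O(c=1) T(c=2) S(c=3) C(c=7)]
  16. access T: HIT, count now 3. Cache: [X(c=1) Y(c=1) O(c=1) S(c=3) T(c=3) C(c=7)]
  17. access X: HIT, count now 2. Cache: [Y(c=1) O(c=1) X(c=2) S(c=3) T(c=3) C(c=7)]
  18. access T: HIT, count now 4. Cache: [Y(c=1) O(c=1) X(c=2) S(c=3) T(c=4) C(c=7)]
  19. access Y: HIT, count now 2. Cache: [O(c=1) X(c=2) Y(c=2) S(c=3) T(c=4) C(c=7)]
  20. access A: MISS, evict O(c=1). Cache: [A(c=1) X(c=2) Y(c=2) S(c=3) T(c=4) C(c=7)]
  21. access A: HIT, count now 2. Cache: [X(c=2) Y(c=2) A(c=2) S(c=3) T(c=4) C(c=7)]
  22. access T: HIT, count now 5. Cache: [X(c=2) Y(c=2) A(c=2) S(c=3) T(c=5) C(c=7)]
Total: 15 hits, 7 misses, 1 evictions

Hit rate = 15/22

Answer: 15/22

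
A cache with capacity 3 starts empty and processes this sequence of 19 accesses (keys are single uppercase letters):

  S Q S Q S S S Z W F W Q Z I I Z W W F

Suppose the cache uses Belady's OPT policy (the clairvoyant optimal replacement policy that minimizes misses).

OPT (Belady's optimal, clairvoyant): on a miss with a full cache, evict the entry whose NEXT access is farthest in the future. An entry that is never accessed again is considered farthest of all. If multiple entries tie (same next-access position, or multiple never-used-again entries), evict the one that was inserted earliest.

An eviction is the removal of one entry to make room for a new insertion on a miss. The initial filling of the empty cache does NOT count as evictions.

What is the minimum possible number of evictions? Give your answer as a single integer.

OPT (Belady) simulation (capacity=3):
  1. access S: MISS. Cache: [S]
  2. access Q: MISS. Cache: [S Q]
  3. access S: HIT. Next use of S: step 5. Cache: [S Q]
  4. access Q: HIT. Next use of Q: step 12. Cache: [S Q]
  5. access S: HIT. Next use of S: step 6. Cache: [S Q]
  6. access S: HIT. Next use of S: step 7. Cache: [S Q]
  7. access S: HIT. Next use of S: never. Cache: [S Q]
  8. access Z: MISS. Cache: [S Q Z]
  9. access W: MISS, evict S (next use: never). Cache: [Q Z W]
  10. access F: MISS, evict Z (next use: step 13). Cache: [Q W F]
  11. access W: HIT. Next use of W: step 17. Cache: [Q W F]
  12. access Q: HIT. Next use of Q: never. Cache: [Q W F]
  13. access Z: MISS, evict Q (next use: never). Cache: [W F Z]
  14. access I: MISS, evict F (next use: step 19). Cache: [W Z I]
  15. access I: HIT. Next use of I: never. Cache: [W Z I]
  16. access Z: HIT. Next use of Z: never. Cache: [W Z I]
  17. access W: HIT. Next use of W: step 18. Cache: [W Z I]
  18. access W: HIT. Next use of W: never. Cache: [W Z I]
  19. access F: MISS, evict W (next use: never). Cache: [Z I F]
Total: 11 hits, 8 misses, 5 evictions

Answer: 5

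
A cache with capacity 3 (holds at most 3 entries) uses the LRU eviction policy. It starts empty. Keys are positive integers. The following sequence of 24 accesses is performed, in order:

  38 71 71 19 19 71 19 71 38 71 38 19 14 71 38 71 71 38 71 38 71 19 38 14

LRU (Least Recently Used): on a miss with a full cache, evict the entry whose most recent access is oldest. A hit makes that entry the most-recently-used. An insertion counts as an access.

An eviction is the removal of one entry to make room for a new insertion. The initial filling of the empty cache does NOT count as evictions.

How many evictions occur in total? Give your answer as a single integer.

LRU simulation (capacity=3):
  1. access 38: MISS. Cache (LRU->MRU): [38]
  2. access 71: MISS. Cache (LRU->MRU): [38 71]
  3. access 71: HIT. Cache (LRU->MRU): [38 71]
  4. access 19: MISS. Cache (LRU->MRU): [38 71 19]
  5. access 19: HIT. Cache (LRU->MRU): [38 71 19]
  6. access 71: HIT. Cache (LRU->MRU): [38 19 71]
  7. access 19: HIT. Cache (LRU->MRU): [38 71 19]
  8. access 71: HIT. Cache (LRU->MRU): [38 19 71]
  9. access 38: HIT. Cache (LRU->MRU): [19 71 38]
  10. access 71: HIT. Cache (LRU->MRU): [19 38 71]
  11. access 38: HIT. Cache (LRU->MRU): [19 71 38]
  12. access 19: HIT. Cache (LRU->MRU): [71 38 19]
  13. access 14: MISS, evict 71. Cache (LRU->MRU): [38 19 14]
  14. access 71: MISS, evict 38. Cache (LRU->MRU): [19 14 71]
  15. access 38: MISS, evict 19. Cache (LRU->MRU): [14 71 38]
  16. access 71: HIT. Cache (LRU->MRU): [14 38 71]
  17. access 71: HIT. Cache (LRU->MRU): [14 38 71]
  18. access 38: HIT. Cache (LRU->MRU): [14 71 38]
  19. access 71: HIT. Cache (LRU->MRU): [14 38 71]
  20. access 38: HIT. Cache (LRU->MRU): [14 71 38]
  21. access 71: HIT. Cache (LRU->MRU): [14 38 71]
  22. access 19: MISS, evict 14. Cache (LRU->MRU): [38 71 19]
  23. access 38: HIT. Cache (LRU->MRU): [71 19 38]
  24. access 14: MISS, evict 71. Cache (LRU->MRU): [19 38 14]
Total: 16 hits, 8 misses, 5 evictions

Answer: 5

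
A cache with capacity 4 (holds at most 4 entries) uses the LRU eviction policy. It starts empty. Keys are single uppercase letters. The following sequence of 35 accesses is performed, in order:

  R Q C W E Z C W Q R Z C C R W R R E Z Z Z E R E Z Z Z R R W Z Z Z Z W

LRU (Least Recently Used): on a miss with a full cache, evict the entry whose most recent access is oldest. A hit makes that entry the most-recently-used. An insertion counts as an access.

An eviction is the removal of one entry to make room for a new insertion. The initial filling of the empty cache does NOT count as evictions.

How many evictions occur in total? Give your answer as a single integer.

LRU simulation (capacity=4):
  1. access R: MISS. Cache (LRU->MRU): [R]
  2. access Q: MISS. Cache (LRU->MRU): [R Q]
  3. access C: MISS. Cache (LRU->MRU): [R Q C]
  4. access W: MISS. Cache (LRU->MRU): [R Q C W]
  5. access E: MISS, evict R. Cache (LRU->MRU): [Q C W E]
  6. access Z: MISS, evict Q. Cache (LRU->MRU): [C W E Z]
  7. access C: HIT. Cache (LRU->MRU): [W E Z C]
  8. access W: HIT. Cache (LRU->MRU): [E Z C W]
  9. access Q: MISS, evict E. Cache (LRU->MRU): [Z C W Q]
  10. access R: MISS, evict Z. Cache (LRU->MRU): [C W Q R]
  11. access Z: MISS, evict C. Cache (LRU->MRU): [W Q R Z]
  12. access C: MISS, evict W. Cache (LRU->MRU): [Q R Z C]
  13. access C: HIT. Cache (LRU->MRU): [Q R Z C]
  14. access R: HIT. Cache (LRU->MRU): [Q Z C R]
  15. access W: MISS, evict Q. Cache (LRU->MRU): [Z C R W]
  16. access R: HIT. Cache (LRU->MRU): [Z C W R]
  17. access R: HIT. Cache (LRU->MRU): [Z C W R]
  18. access E: MISS, evict Z. Cache (LRU->MRU): [C W R E]
  19. access Z: MISS, evict C. Cache (LRU->MRU): [W R E Z]
  20. access Z: HIT. Cache (LRU->MRU): [W R E Z]
  21. access Z: HIT. Cache (LRU->MRU): [W R E Z]
  22. access E: HIT. Cache (LRU->MRU): [W R Z E]
  23. access R: HIT. Cache (LRU->MRU): [W Z E R]
  24. access E: HIT. Cache (LRU->MRU): [W Z R E]
  25. access Z: HIT. Cache (LRU->MRU): [W R E Z]
  26. access Z: HIT. Cache (LRU->MRU): [W R E Z]
  27. access Z: HIT. Cache (LRU->MRU): [W R E Z]
  28. access R: HIT. Cache (LRU->MRU): [W E Z R]
  29. access R: HIT. Cache (LRU->MRU): [W E Z R]
  30. access W: HIT. Cache (LRU->MRU): [E Z R W]
  31. access Z: HIT. Cache (LRU->MRU): [E R W Z]
  32. access Z: HIT. Cache (LRU->MRU): [E R W Z]
  33. access Z: HIT. Cache (LRU->MRU): [E R W Z]
  34. access Z: HIT. Cache (LRU->MRU): [E R W Z]
  35. access W: HIT. Cache (LRU->MRU): [E R Z W]
Total: 22 hits, 13 misses, 9 evictions

Answer: 9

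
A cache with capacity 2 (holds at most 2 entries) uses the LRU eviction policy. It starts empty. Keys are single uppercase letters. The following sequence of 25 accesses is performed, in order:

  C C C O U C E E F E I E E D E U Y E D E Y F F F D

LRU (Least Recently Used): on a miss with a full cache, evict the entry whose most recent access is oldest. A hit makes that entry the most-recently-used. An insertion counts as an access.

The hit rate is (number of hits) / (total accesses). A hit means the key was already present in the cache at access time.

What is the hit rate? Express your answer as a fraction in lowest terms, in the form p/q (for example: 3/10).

LRU simulation (capacity=2):
  1. access C: MISS. Cache (LRU->MRU): [C]
  2. access C: HIT. Cache (LRU->MRU): [C]
  3. access C: HIT. Cache (LRU->MRU): [C]
  4. access O: MISS. Cache (LRU->MRU): [C O]
  5. access U: MISS, evict C. Cache (LRU->MRU): [O U]
  6. access C: MISS, evict O. Cache (LRU->MRU): [U C]
  7. access E: MISS, evict U. Cache (LRU->MRU): [C E]
  8. access E: HIT. Cache (LRU->MRU): [C E]
  9. access F: MISS, evict C. Cache (LRU->MRU): [E F]
  10. access E: HIT. Cache (LRU->MRU): [F E]
  11. access I: MISS, evict F. Cache (LRU->MRU): [E I]
  12. access E: HIT. Cache (LRU->MRU): [I E]
  13. access E: HIT. Cache (LRU->MRU): [I E]
  14. access D: MISS, evict I. Cache (LRU->MRU): [E D]
  15. access E: HIT. Cache (LRU->MRU): [D E]
  16. access U: MISS, evict D. Cache (LRU->MRU): [E U]
  17. access Y: MISS, evict E. Cache (LRU->MRU): [U Y]
  18. access E: MISS, evict U. Cache (LRU->MRU): [Y E]
  19. access D: MISS, evict Y. Cache (LRU->MRU): [E D]
  20. access E: HIT. Cache (LRU->MRU): [D E]
  21. access Y: MISS, evict D. Cache (LRU->MRU): [E Y]
  22. access F: MISS, evict E. Cache (LRU->MRU): [Y F]
  23. access F: HIT. Cache (LRU->MRU): [Y F]
  24. access F: HIT. Cache (LRU->MRU): [Y F]
  25. access D: MISS, evict Y. Cache (LRU->MRU): [F D]
Total: 10 hits, 15 misses, 13 evictions

Hit rate = 10/25 = 2/5

Answer: 2/5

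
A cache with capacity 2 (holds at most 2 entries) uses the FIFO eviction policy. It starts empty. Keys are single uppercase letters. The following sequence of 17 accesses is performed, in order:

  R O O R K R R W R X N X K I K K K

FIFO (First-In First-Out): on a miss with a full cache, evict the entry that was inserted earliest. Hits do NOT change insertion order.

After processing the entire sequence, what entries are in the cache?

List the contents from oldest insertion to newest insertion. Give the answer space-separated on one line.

FIFO simulation (capacity=2):
  1. access R: MISS. Cache (old->new): [R]
  2. access O: MISS. Cache (old->new): [R O]
  3. access O: HIT. Cache (old->new): [R O]
  4. access R: HIT. Cache (old->new): [R O]
  5. access K: MISS, evict R. Cache (old->new): [O K]
  6. access R: MISS, evict O. Cache (old->new): [K R]
  7. access R: HIT. Cache (old->new): [K R]
  8. access W: MISS, evict K. Cache (old->new): [R W]
  9. access R: HIT. Cache (old->new): [R W]
  10. access X: MISS, evict R. Cache (old->new): [W X]
  11. access N: MISS, evict W. Cache (old->new): [X N]
  12. access X: HIT. Cache (old->new): [X N]
  13. access K: MISS, evict X. Cache (old->new): [N K]
  14. access I: MISS, evict N. Cache (old->new): [K I]
  15. access K: HIT. Cache (old->new): [K I]
  16. access K: HIT. Cache (old->new): [K I]
  17. access K: HIT. Cache (old->new): [K I]
Total: 8 hits, 9 misses, 7 evictions

Answer: K I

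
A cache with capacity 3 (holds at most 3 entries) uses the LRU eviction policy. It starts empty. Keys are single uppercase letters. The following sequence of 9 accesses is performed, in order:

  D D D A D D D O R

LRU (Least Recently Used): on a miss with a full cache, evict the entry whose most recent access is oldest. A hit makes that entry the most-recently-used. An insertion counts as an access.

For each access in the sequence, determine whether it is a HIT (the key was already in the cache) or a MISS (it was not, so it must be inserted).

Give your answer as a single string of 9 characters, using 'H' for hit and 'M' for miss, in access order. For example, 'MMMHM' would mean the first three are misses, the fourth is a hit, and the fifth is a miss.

LRU simulation (capacity=3):
  1. access D: MISS. Cache (LRU->MRU): [D]
  2. access D: HIT. Cache (LRU->MRU): [D]
  3. access D: HIT. Cache (LRU->MRU): [D]
  4. access A: MISS. Cache (LRU->MRU): [D A]
  5. access D: HIT. Cache (LRU->MRU): [A D]
  6. access D: HIT. Cache (LRU->MRU): [A D]
  7. access D: HIT. Cache (LRU->MRU): [A D]
  8. access O: MISS. Cache (LRU->MRU): [A D O]
  9. access R: MISS, evict A. Cache (LRU->MRU): [D O R]
Total: 5 hits, 4 misses, 1 evictions

Answer: MHHMHHHMM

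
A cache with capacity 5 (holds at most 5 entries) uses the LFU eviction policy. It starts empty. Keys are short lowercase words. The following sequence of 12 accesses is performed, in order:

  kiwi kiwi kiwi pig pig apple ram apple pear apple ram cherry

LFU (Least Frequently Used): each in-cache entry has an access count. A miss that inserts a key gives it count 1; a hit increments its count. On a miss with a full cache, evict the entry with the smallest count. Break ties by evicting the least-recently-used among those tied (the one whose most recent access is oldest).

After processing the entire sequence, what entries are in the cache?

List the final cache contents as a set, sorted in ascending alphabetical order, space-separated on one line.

LFU simulation (capacity=5):
  1. access kiwi: MISS. Cache: [kiwi(c=1)]
  2. access kiwi: HIT, count now 2. Cache: [kiwi(c=2)]
  3. access kiwi: HIT, count now 3. Cache: [kiwi(c=3)]
  4. access pig: MISS. Cache: [pig(c=1) kiwi(c=3)]
  5. access pig: HIT, count now 2. Cache: [pig(c=2) kiwi(c=3)]
  6. access apple: MISS. Cache: [apple(c=1) pig(c=2) kiwi(c=3)]
  7. access ram: MISS. Cache: [apple(c=1) ram(c=1) pig(c=2) kiwi(c=3)]
  8. access apple: HIT, count now 2. Cache: [ram(c=1) pig(c=2) apple(c=2) kiwi(c=3)]
  9. access pear: MISS. Cache: [ram(c=1) pear(c=1) pig(c=2) apple(c=2) kiwi(c=3)]
  10. access apple: HIT, count now 3. Cache: [ram(c=1) pear(c=1) pig(c=2) kiwi(c=3) apple(c=3)]
  11. access ram: HIT, count now 2. Cache: [pear(c=1) pig(c=2) ram(c=2) kiwi(c=3) apple(c=3)]
  12. access cherry: MISS, evict pear(c=1). Cache: [cherry(c=1) pig(c=2) ram(c=2) kiwi(c=3) apple(c=3)]
Total: 6 hits, 6 misses, 1 evictions

Answer: apple cherry kiwi pig ram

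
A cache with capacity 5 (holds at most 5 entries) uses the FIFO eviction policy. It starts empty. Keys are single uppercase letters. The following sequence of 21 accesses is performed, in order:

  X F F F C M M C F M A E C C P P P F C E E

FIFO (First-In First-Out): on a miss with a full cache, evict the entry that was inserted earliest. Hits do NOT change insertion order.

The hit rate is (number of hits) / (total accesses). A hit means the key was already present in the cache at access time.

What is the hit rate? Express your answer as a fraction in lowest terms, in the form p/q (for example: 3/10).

Answer: 4/7

Derivation:
FIFO simulation (capacity=5):
  1. access X: MISS. Cache (old->new): [X]
  2. access F: MISS. Cache (old->new): [X F]
  3. access F: HIT. Cache (old->new): [X F]
  4. access F: HIT. Cache (old->new): [X F]
  5. access C: MISS. Cache (old->new): [X F C]
  6. access M: MISS. Cache (old->new): [X F C M]
  7. access M: HIT. Cache (old->new): [X F C M]
  8. access C: HIT. Cache (old->new): [X F C M]
  9. access F: HIT. Cache (old->new): [X F C M]
  10. access M: HIT. Cache (old->new): [X F C M]
  11. access A: MISS. Cache (old->new): [X F C M A]
  12. access E: MISS, evict X. Cache (old->new): [F C M A E]
  13. access C: HIT. Cache (old->new): [F C M A E]
  14. access C: HIT. Cache (old->new): [F C M A E]
  15. access P: MISS, evict F. Cache (old->new): [C M A E P]
  16. access P: HIT. Cache (old->new): [C M A E P]
  17. access P: HIT. Cache (old->new): [C M A E P]
  18. access F: MISS, evict C. Cache (old->new): [M A E P F]
  19. access C: MISS, evict M. Cache (old->new): [A E P F C]
  20. access E: HIT. Cache (old->new): [A E P F C]
  21. access E: HIT. Cache (old->new): [A E P F C]
Total: 12 hits, 9 misses, 4 evictions

Hit rate = 12/21 = 4/7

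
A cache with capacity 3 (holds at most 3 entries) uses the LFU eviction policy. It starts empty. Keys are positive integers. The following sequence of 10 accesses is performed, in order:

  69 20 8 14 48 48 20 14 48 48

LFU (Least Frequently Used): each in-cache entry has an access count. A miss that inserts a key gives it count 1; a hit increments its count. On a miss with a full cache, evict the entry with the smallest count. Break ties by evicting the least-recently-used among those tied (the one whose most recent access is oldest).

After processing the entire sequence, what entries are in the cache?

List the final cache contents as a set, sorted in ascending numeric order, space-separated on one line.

Answer: 14 20 48

Derivation:
LFU simulation (capacity=3):
  1. access 69: MISS. Cache: [69(c=1)]
  2. access 20: MISS. Cache: [69(c=1) 20(c=1)]
  3. access 8: MISS. Cache: [69(c=1) 20(c=1) 8(c=1)]
  4. access 14: MISS, evict 69(c=1). Cache: [20(c=1) 8(c=1) 14(c=1)]
  5. access 48: MISS, evict 20(c=1). Cache: [8(c=1) 14(c=1) 48(c=1)]
  6. access 48: HIT, count now 2. Cache: [8(c=1) 14(c=1) 48(c=2)]
  7. access 20: MISS, evict 8(c=1). Cache: [14(c=1) 20(c=1) 48(c=2)]
  8. access 14: HIT, count now 2. Cache: [20(c=1) 48(c=2) 14(c=2)]
  9. access 48: HIT, count now 3. Cache: [20(c=1) 14(c=2) 48(c=3)]
  10. access 48: HIT, count now 4. Cache: [20(c=1) 14(c=2) 48(c=4)]
Total: 4 hits, 6 misses, 3 evictions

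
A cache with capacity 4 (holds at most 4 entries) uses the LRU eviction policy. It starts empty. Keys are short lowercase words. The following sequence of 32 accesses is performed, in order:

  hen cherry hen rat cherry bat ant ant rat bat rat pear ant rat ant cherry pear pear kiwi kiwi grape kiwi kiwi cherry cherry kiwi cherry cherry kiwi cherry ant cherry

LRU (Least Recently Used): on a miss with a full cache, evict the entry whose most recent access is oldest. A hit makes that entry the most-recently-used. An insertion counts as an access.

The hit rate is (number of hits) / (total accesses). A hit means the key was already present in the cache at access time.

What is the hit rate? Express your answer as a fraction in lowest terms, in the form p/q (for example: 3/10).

LRU simulation (capacity=4):
  1. access hen: MISS. Cache (LRU->MRU): [hen]
  2. access cherry: MISS. Cache (LRU->MRU): [hen cherry]
  3. access hen: HIT. Cache (LRU->MRU): [cherry hen]
  4. access rat: MISS. Cache (LRU->MRU): [cherry hen rat]
  5. access cherry: HIT. Cache (LRU->MRU): [hen rat cherry]
  6. access bat: MISS. Cache (LRU->MRU): [hen rat cherry bat]
  7. access ant: MISS, evict hen. Cache (LRU->MRU): [rat cherry bat ant]
  8. access ant: HIT. Cache (LRU->MRU): [rat cherry bat ant]
  9. access rat: HIT. Cache (LRU->MRU): [cherry bat ant rat]
  10. access bat: HIT. Cache (LRU->MRU): [cherry ant rat bat]
  11. access rat: HIT. Cache (LRU->MRU): [cherry ant bat rat]
  12. access pear: MISS, evict cherry. Cache (LRU->MRU): [ant bat rat pear]
  13. access ant: HIT. Cache (LRU->MRU): [bat rat pear ant]
  14. access rat: HIT. Cache (LRU->MRU): [bat pear ant rat]
  15. access ant: HIT. Cache (LRU->MRU): [bat pear rat ant]
  16. access cherry: MISS, evict bat. Cache (LRU->MRU): [pear rat ant cherry]
  17. access pear: HIT. Cache (LRU->MRU): [rat ant cherry pear]
  18. access pear: HIT. Cache (LRU->MRU): [rat ant cherry pear]
  19. access kiwi: MISS, evict rat. Cache (LRU->MRU): [ant cherry pear kiwi]
  20. access kiwi: HIT. Cache (LRU->MRU): [ant cherry pear kiwi]
  21. access grape: MISS, evict ant. Cache (LRU->MRU): [cherry pear kiwi grape]
  22. access kiwi: HIT. Cache (LRU->MRU): [cherry pear grape kiwi]
  23. access kiwi: HIT. Cache (LRU->MRU): [cherry pear grape kiwi]
  24. access cherry: HIT. Cache (LRU->MRU): [pear grape kiwi cherry]
  25. access cherry: HIT. Cache (LRU->MRU): [pear grape kiwi cherry]
  26. access kiwi: HIT. Cache (LRU->MRU): [pear grape cherry kiwi]
  27. access cherry: HIT. Cache (LRU->MRU): [pear grape kiwi cherry]
  28. access cherry: HIT. Cache (LRU->MRU): [pear grape kiwi cherry]
  29. access kiwi: HIT. Cache (LRU->MRU): [pear grape cherry kiwi]
  30. access cherry: HIT. Cache (LRU->MRU): [pear grape kiwi cherry]
  31. access ant: MISS, evict pear. Cache (LRU->MRU): [grape kiwi cherry ant]
  32. access cherry: HIT. Cache (LRU->MRU): [grape kiwi ant cherry]
Total: 22 hits, 10 misses, 6 evictions

Hit rate = 22/32 = 11/16

Answer: 11/16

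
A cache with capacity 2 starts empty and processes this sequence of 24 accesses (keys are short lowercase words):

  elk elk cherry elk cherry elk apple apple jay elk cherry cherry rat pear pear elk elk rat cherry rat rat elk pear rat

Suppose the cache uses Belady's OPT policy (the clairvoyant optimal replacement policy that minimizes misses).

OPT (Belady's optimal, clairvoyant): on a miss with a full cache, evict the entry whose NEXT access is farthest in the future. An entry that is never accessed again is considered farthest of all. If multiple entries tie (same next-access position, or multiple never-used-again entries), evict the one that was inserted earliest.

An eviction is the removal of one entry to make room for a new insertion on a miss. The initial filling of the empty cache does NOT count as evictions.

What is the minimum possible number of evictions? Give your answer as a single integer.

Answer: 9

Derivation:
OPT (Belady) simulation (capacity=2):
  1. access elk: MISS. Cache: [elk]
  2. access elk: HIT. Next use of elk: step 4. Cache: [elk]
  3. access cherry: MISS. Cache: [elk cherry]
  4. access elk: HIT. Next use of elk: step 6. Cache: [elk cherry]
  5. access cherry: HIT. Next use of cherry: step 11. Cache: [elk cherry]
  6. access elk: HIT. Next use of elk: step 10. Cache: [elk cherry]
  7. access apple: MISS, evict cherry (next use: step 11). Cache: [elk apple]
  8. access apple: HIT. Next use of apple: never. Cache: [elk apple]
  9. access jay: MISS, evict apple (next use: never). Cache: [elk jay]
  10. access elk: HIT. Next use of elk: step 16. Cache: [elk jay]
  11. access cherry: MISS, evict jay (next use: never). Cache: [elk cherry]
  12. access cherry: HIT. Next use of cherry: step 19. Cache: [elk cherry]
  13. access rat: MISS, evict cherry (next use: step 19). Cache: [elk rat]
  14. access pear: MISS, evict rat (next use: step 18). Cache: [elk pear]
  15. access pear: HIT. Next use of pear: step 23. Cache: [elk pear]
  16. access elk: HIT. Next use of elk: step 17. Cache: [elk pear]
  17. access elk: HIT. Next use of elk: step 22. Cache: [elk pear]
  18. access rat: MISS, evict pear (next use: step 23). Cache: [elk rat]
  19. access cherry: MISS, evict elk (next use: step 22). Cache: [rat cherry]
  20. access rat: HIT. Next use of rat: step 21. Cache: [rat cherry]
  21. access rat: HIT. Next use of rat: step 24. Cache: [rat cherry]
  22. access elk: MISS, evict cherry (next use: never). Cache: [rat elk]
  23. access pear: MISS, evict elk (next use: never). Cache: [rat pear]
  24. access rat: HIT. Next use of rat: never. Cache: [rat pear]
Total: 13 hits, 11 misses, 9 evictions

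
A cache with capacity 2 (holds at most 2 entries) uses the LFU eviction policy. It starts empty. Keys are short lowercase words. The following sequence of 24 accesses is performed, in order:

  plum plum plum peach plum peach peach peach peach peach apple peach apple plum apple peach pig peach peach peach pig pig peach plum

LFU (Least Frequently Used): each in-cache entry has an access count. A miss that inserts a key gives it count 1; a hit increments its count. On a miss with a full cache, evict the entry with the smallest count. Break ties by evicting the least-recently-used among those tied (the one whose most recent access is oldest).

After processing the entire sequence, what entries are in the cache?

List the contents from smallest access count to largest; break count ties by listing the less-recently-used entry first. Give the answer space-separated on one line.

LFU simulation (capacity=2):
  1. access plum: MISS. Cache: [plum(c=1)]
  2. access plum: HIT, count now 2. Cache: [plum(c=2)]
  3. access plum: HIT, count now 3. Cache: [plum(c=3)]
  4. access peach: MISS. Cache: [peach(c=1) plum(c=3)]
  5. access plum: HIT, count now 4. Cache: [peach(c=1) plum(c=4)]
  6. access peach: HIT, count now 2. Cache: [peach(c=2) plum(c=4)]
  7. access peach: HIT, count now 3. Cache: [peach(c=3) plum(c=4)]
  8. access peach: HIT, count now 4. Cache: [plum(c=4) peach(c=4)]
  9. access peach: HIT, count now 5. Cache: [plum(c=4) peach(c=5)]
  10. access peach: HIT, count now 6. Cache: [plum(c=4) peach(c=6)]
  11. access apple: MISS, evict plum(c=4). Cache: [apple(c=1) peach(c=6)]
  12. access peach: HIT, count now 7. Cache: [apple(c=1) peach(c=7)]
  13. access apple: HIT, count now 2. Cache: [apple(c=2) peach(c=7)]
  14. access plum: MISS, evict apple(c=2). Cache: [plum(c=1) peach(c=7)]
  15. access apple: MISS, evict plum(c=1). Cache: [apple(c=1) peach(c=7)]
  16. access peach: HIT, count now 8. Cache: [apple(c=1) peach(c=8)]
  17. access pig: MISS, evict apple(c=1). Cache: [pig(c=1) peach(c=8)]
  18. access peach: HIT, count now 9. Cache: [pig(c=1) peach(c=9)]
  19. access peach: HIT, count now 10. Cache: [pig(c=1) peach(c=10)]
  20. access peach: HIT, count now 11. Cache: [pig(c=1) peach(c=11)]
  21. access pig: HIT, count now 2. Cache: [pig(c=2) peach(c=11)]
  22. access pig: HIT, count now 3. Cache: [pig(c=3) peach(c=11)]
  23. access peach: HIT, count now 12. Cache: [pig(c=3) peach(c=12)]
  24. access plum: MISS, evict pig(c=3). Cache: [plum(c=1) peach(c=12)]
Total: 17 hits, 7 misses, 5 evictions

Answer: plum peach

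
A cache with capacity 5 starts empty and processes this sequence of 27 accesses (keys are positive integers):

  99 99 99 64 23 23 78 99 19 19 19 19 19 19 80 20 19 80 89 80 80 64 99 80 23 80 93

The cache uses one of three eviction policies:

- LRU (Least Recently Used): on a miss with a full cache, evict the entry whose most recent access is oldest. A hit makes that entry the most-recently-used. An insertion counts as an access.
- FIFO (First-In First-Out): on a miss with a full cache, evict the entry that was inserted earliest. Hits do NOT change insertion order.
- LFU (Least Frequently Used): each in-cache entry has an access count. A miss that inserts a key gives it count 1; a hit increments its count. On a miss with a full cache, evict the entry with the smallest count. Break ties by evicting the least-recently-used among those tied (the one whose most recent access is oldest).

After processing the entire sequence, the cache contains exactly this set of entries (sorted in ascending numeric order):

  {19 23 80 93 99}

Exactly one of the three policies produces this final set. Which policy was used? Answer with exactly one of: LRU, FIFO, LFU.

Answer: LFU

Derivation:
Simulating under each policy and comparing final sets:
  LRU: final set = {23 64 80 93 99} -> differs
  FIFO: final set = {23 64 80 93 99} -> differs
  LFU: final set = {19 23 80 93 99} -> MATCHES target
Only LFU produces the target set.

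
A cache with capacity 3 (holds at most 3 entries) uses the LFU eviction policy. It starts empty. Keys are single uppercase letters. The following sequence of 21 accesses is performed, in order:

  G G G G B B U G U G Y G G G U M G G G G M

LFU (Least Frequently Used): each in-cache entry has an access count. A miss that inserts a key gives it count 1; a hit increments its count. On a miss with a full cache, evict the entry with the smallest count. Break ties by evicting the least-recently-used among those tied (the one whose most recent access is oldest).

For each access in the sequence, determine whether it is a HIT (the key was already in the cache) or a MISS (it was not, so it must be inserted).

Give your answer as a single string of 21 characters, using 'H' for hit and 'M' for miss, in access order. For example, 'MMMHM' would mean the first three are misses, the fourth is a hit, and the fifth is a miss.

Answer: MHHHMHMHHHMHHHHMHHHHH

Derivation:
LFU simulation (capacity=3):
  1. access G: MISS. Cache: [G(c=1)]
  2. access G: HIT, count now 2. Cache: [G(c=2)]
  3. access G: HIT, count now 3. Cache: [G(c=3)]
  4. access G: HIT, count now 4. Cache: [G(c=4)]
  5. access B: MISS. Cache: [B(c=1) G(c=4)]
  6. access B: HIT, count now 2. Cache: [B(c=2) G(c=4)]
  7. access U: MISS. Cache: [U(c=1) B(c=2) G(c=4)]
  8. access G: HIT, count now 5. Cache: [U(c=1) B(c=2) G(c=5)]
  9. access U: HIT, count now 2. Cache: [B(c=2) U(c=2) G(c=5)]
  10. access G: HIT, count now 6. Cache: [B(c=2) U(c=2) G(c=6)]
  11. access Y: MISS, evict B(c=2). Cache: [Y(c=1) U(c=2) G(c=6)]
  12. access G: HIT, count now 7. Cache: [Y(c=1) U(c=2) G(c=7)]
  13. access G: HIT, count now 8. Cache: [Y(c=1) U(c=2) G(c=8)]
  14. access G: HIT, count now 9. Cache: [Y(c=1) U(c=2) G(c=9)]
  15. access U: HIT, count now 3. Cache: [Y(c=1) U(c=3) G(c=9)]
  16. access M: MISS, evict Y(c=1). Cache: [M(c=1) U(c=3) G(c=9)]
  17. access G: HIT, count now 10. Cache: [M(c=1) U(c=3) G(c=10)]
  18. access G: HIT, count now 11. Cache: [M(c=1) U(c=3) G(c=11)]
  19. access G: HIT, count now 12. Cache: [M(c=1) U(c=3) G(c=12)]
  20. access G: HIT, count now 13. Cache: [M(c=1) U(c=3) G(c=13)]
  21. access M: HIT, count now 2. Cache: [M(c=2) U(c=3) G(c=13)]
Total: 16 hits, 5 misses, 2 evictions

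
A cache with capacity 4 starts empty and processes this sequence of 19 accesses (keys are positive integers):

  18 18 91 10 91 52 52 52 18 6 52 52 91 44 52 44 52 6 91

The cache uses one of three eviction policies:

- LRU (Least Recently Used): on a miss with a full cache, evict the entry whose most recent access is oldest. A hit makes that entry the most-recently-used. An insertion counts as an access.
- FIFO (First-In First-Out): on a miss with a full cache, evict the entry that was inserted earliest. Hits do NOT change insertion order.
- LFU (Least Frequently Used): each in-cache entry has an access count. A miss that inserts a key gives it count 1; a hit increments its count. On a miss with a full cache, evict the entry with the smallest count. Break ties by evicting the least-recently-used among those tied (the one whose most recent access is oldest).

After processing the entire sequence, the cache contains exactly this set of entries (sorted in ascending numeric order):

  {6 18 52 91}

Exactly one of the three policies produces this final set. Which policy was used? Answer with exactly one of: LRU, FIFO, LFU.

Answer: LFU

Derivation:
Simulating under each policy and comparing final sets:
  LRU: final set = {6 44 52 91} -> differs
  FIFO: final set = {6 44 52 91} -> differs
  LFU: final set = {6 18 52 91} -> MATCHES target
Only LFU produces the target set.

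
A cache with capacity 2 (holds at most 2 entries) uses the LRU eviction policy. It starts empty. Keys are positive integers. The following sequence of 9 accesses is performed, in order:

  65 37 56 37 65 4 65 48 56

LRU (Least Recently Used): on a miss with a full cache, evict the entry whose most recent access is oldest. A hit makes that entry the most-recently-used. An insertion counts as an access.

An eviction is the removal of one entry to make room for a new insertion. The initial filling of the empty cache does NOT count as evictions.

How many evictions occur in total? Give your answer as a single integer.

Answer: 5

Derivation:
LRU simulation (capacity=2):
  1. access 65: MISS. Cache (LRU->MRU): [65]
  2. access 37: MISS. Cache (LRU->MRU): [65 37]
  3. access 56: MISS, evict 65. Cache (LRU->MRU): [37 56]
  4. access 37: HIT. Cache (LRU->MRU): [56 37]
  5. access 65: MISS, evict 56. Cache (LRU->MRU): [37 65]
  6. access 4: MISS, evict 37. Cache (LRU->MRU): [65 4]
  7. access 65: HIT. Cache (LRU->MRU): [4 65]
  8. access 48: MISS, evict 4. Cache (LRU->MRU): [65 48]
  9. access 56: MISS, evict 65. Cache (LRU->MRU): [48 56]
Total: 2 hits, 7 misses, 5 evictions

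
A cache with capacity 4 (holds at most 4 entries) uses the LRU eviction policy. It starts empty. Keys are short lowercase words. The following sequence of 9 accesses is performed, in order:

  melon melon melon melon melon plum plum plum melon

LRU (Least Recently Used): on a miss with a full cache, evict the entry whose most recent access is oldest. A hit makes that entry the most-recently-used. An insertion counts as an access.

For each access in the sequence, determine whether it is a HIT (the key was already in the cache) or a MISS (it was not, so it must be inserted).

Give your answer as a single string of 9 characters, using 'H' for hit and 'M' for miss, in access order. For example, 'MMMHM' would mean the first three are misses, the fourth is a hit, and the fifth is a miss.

Answer: MHHHHMHHH

Derivation:
LRU simulation (capacity=4):
  1. access melon: MISS. Cache (LRU->MRU): [melon]
  2. access melon: HIT. Cache (LRU->MRU): [melon]
  3. access melon: HIT. Cache (LRU->MRU): [melon]
  4. access melon: HIT. Cache (LRU->MRU): [melon]
  5. access melon: HIT. Cache (LRU->MRU): [melon]
  6. access plum: MISS. Cache (LRU->MRU): [melon plum]
  7. access plum: HIT. Cache (LRU->MRU): [melon plum]
  8. access plum: HIT. Cache (LRU->MRU): [melon plum]
  9. access melon: HIT. Cache (LRU->MRU): [plum melon]
Total: 7 hits, 2 misses, 0 evictions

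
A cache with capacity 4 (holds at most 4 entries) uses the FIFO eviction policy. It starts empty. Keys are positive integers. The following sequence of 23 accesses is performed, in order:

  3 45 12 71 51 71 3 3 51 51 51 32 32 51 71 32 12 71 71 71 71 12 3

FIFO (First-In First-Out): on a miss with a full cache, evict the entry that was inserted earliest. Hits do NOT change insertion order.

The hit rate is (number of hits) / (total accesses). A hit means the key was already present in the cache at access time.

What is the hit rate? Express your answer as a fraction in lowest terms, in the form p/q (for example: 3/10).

FIFO simulation (capacity=4):
  1. access 3: MISS. Cache (old->new): [3]
  2. access 45: MISS. Cache (old->new): [3 45]
  3. access 12: MISS. Cache (old->new): [3 45 12]
  4. access 71: MISS. Cache (old->new): [3 45 12 71]
  5. access 51: MISS, evict 3. Cache (old->new): [45 12 71 51]
  6. access 71: HIT. Cache (old->new): [45 12 71 51]
  7. access 3: MISS, evict 45. Cache (old->new): [12 71 51 3]
  8. access 3: HIT. Cache (old->new): [12 71 51 3]
  9. access 51: HIT. Cache (old->new): [12 71 51 3]
  10. access 51: HIT. Cache (old->new): [12 71 51 3]
  11. access 51: HIT. Cache (old->new): [12 71 51 3]
  12. access 32: MISS, evict 12. Cache (old->new): [71 51 3 32]
  13. access 32: HIT. Cache (old->new): [71 51 3 32]
  14. access 51: HIT. Cache (old->new): [71 51 3 32]
  15. access 71: HIT. Cache (old->new): [71 51 3 32]
  16. access 32: HIT. Cache (old->new): [71 51 3 32]
  17. access 12: MISS, evict 71. Cache (old->new): [51 3 32 12]
  18. access 71: MISS, evict 51. Cache (old->new): [3 32 12 71]
  19. access 71: HIT. Cache (old->new): [3 32 12 71]
  20. access 71: HIT. Cache (old->new): [3 32 12 71]
  21. access 71: HIT. Cache (old->new): [3 32 12 71]
  22. access 12: HIT. Cache (old->new): [3 32 12 71]
  23. access 3: HIT. Cache (old->new): [3 32 12 71]
Total: 14 hits, 9 misses, 5 evictions

Hit rate = 14/23

Answer: 14/23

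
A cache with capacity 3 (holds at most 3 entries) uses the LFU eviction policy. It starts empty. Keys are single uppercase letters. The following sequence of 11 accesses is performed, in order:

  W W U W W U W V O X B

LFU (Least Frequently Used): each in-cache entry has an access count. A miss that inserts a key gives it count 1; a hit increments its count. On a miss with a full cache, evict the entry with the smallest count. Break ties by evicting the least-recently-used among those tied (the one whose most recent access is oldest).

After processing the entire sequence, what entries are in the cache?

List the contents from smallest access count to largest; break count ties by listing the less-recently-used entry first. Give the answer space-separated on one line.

Answer: B U W

Derivation:
LFU simulation (capacity=3):
  1. access W: MISS. Cache: [W(c=1)]
  2. access W: HIT, count now 2. Cache: [W(c=2)]
  3. access U: MISS. Cache: [U(c=1) W(c=2)]
  4. access W: HIT, count now 3. Cache: [U(c=1) W(c=3)]
  5. access W: HIT, count now 4. Cache: [U(c=1) W(c=4)]
  6. access U: HIT, count now 2. Cache: [U(c=2) W(c=4)]
  7. access W: HIT, count now 5. Cache: [U(c=2) W(c=5)]
  8. access V: MISS. Cache: [V(c=1) U(c=2) W(c=5)]
  9. access O: MISS, evict V(c=1). Cache: [O(c=1) U(c=2) W(c=5)]
  10. access X: MISS, evict O(c=1). Cache: [X(c=1) U(c=2) W(c=5)]
  11. access B: MISS, evict X(c=1). Cache: [B(c=1) U(c=2) W(c=5)]
Total: 5 hits, 6 misses, 3 evictions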